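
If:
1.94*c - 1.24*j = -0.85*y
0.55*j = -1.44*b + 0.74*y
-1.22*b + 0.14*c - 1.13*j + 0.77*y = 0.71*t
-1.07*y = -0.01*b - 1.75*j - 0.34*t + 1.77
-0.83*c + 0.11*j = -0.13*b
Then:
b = 0.91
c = 0.81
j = 5.05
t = -3.45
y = 5.51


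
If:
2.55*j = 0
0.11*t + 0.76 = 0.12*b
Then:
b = 0.916666666666667*t + 6.33333333333333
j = 0.00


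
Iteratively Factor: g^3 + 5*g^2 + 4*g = (g)*(g^2 + 5*g + 4) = g*(g + 4)*(g + 1)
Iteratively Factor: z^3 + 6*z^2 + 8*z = (z + 4)*(z^2 + 2*z) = (z + 2)*(z + 4)*(z)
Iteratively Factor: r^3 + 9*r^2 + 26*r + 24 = (r + 2)*(r^2 + 7*r + 12) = (r + 2)*(r + 3)*(r + 4)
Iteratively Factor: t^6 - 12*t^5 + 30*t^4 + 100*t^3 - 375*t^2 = (t + 3)*(t^5 - 15*t^4 + 75*t^3 - 125*t^2) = (t - 5)*(t + 3)*(t^4 - 10*t^3 + 25*t^2) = t*(t - 5)*(t + 3)*(t^3 - 10*t^2 + 25*t) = t^2*(t - 5)*(t + 3)*(t^2 - 10*t + 25) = t^2*(t - 5)^2*(t + 3)*(t - 5)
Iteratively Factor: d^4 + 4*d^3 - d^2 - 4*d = (d + 4)*(d^3 - d) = (d + 1)*(d + 4)*(d^2 - d) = (d - 1)*(d + 1)*(d + 4)*(d)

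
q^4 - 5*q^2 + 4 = (q - 2)*(q - 1)*(q + 1)*(q + 2)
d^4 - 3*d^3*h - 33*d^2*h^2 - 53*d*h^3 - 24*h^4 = (d - 8*h)*(d + h)^2*(d + 3*h)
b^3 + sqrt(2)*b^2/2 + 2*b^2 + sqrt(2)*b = b*(b + 2)*(b + sqrt(2)/2)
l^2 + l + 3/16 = (l + 1/4)*(l + 3/4)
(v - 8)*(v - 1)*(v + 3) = v^3 - 6*v^2 - 19*v + 24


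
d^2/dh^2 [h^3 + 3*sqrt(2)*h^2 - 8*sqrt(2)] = 6*h + 6*sqrt(2)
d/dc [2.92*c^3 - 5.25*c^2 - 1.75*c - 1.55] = 8.76*c^2 - 10.5*c - 1.75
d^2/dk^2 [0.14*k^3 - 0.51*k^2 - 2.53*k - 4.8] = 0.84*k - 1.02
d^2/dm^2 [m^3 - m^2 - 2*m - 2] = 6*m - 2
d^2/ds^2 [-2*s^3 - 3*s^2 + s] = -12*s - 6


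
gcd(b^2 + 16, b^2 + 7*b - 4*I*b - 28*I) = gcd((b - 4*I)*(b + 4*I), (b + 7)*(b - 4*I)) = b - 4*I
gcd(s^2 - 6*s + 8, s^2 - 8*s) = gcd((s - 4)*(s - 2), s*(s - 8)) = 1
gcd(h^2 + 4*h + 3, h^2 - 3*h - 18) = h + 3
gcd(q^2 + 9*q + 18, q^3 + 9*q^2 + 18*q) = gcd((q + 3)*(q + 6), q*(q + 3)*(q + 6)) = q^2 + 9*q + 18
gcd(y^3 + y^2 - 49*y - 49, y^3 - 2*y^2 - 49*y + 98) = y^2 - 49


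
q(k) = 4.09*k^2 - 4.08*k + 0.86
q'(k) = 8.18*k - 4.08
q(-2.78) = 43.81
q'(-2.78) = -26.82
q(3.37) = 33.56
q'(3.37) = 23.49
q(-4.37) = 96.80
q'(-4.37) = -39.83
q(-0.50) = 3.92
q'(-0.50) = -8.17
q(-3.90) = 78.98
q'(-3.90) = -35.98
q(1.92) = 8.10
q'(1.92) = 11.63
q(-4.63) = 107.43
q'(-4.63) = -41.95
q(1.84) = 7.20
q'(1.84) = 10.97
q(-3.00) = 49.91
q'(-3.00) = -28.62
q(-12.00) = 638.78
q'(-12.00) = -102.24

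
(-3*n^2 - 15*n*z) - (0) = -3*n^2 - 15*n*z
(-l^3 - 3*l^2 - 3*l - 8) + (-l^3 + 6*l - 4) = -2*l^3 - 3*l^2 + 3*l - 12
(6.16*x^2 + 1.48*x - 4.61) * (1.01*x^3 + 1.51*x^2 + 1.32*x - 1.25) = 6.2216*x^5 + 10.7964*x^4 + 5.7099*x^3 - 12.7075*x^2 - 7.9352*x + 5.7625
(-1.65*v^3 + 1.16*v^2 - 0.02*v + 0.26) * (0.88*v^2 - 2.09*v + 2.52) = -1.452*v^5 + 4.4693*v^4 - 6.6*v^3 + 3.1938*v^2 - 0.5938*v + 0.6552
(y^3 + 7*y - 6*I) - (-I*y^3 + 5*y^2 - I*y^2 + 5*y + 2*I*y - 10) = y^3 + I*y^3 - 5*y^2 + I*y^2 + 2*y - 2*I*y + 10 - 6*I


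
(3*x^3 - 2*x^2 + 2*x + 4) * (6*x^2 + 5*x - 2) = 18*x^5 + 3*x^4 - 4*x^3 + 38*x^2 + 16*x - 8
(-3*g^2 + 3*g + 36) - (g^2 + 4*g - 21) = -4*g^2 - g + 57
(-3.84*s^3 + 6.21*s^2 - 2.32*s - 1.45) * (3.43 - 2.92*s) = 11.2128*s^4 - 31.3044*s^3 + 28.0747*s^2 - 3.7236*s - 4.9735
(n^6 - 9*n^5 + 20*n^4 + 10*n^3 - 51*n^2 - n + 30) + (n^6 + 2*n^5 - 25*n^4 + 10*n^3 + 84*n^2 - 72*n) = 2*n^6 - 7*n^5 - 5*n^4 + 20*n^3 + 33*n^2 - 73*n + 30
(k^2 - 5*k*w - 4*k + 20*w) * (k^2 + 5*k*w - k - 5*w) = k^4 - 5*k^3 - 25*k^2*w^2 + 4*k^2 + 125*k*w^2 - 100*w^2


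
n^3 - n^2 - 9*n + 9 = (n - 3)*(n - 1)*(n + 3)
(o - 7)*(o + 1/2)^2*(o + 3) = o^4 - 3*o^3 - 99*o^2/4 - 22*o - 21/4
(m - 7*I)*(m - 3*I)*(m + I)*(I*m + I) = I*m^4 + 9*m^3 + I*m^3 + 9*m^2 - 11*I*m^2 + 21*m - 11*I*m + 21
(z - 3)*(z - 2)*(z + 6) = z^3 + z^2 - 24*z + 36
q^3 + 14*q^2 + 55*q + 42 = (q + 1)*(q + 6)*(q + 7)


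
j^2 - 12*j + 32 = (j - 8)*(j - 4)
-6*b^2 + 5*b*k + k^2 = (-b + k)*(6*b + k)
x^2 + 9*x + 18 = (x + 3)*(x + 6)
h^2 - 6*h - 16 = (h - 8)*(h + 2)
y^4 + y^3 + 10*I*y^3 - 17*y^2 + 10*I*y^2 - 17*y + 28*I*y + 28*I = (y + 1)*(y - I)*(y + 4*I)*(y + 7*I)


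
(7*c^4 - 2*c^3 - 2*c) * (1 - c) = -7*c^5 + 9*c^4 - 2*c^3 + 2*c^2 - 2*c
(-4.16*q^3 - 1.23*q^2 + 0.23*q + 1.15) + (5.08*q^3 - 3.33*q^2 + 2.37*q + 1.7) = 0.92*q^3 - 4.56*q^2 + 2.6*q + 2.85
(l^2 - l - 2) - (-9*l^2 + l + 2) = 10*l^2 - 2*l - 4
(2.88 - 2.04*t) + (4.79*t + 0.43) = 2.75*t + 3.31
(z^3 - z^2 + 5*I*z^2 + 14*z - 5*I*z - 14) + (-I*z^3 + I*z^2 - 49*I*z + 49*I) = z^3 - I*z^3 - z^2 + 6*I*z^2 + 14*z - 54*I*z - 14 + 49*I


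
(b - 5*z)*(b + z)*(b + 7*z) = b^3 + 3*b^2*z - 33*b*z^2 - 35*z^3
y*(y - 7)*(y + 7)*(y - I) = y^4 - I*y^3 - 49*y^2 + 49*I*y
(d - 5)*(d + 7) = d^2 + 2*d - 35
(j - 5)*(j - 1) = j^2 - 6*j + 5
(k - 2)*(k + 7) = k^2 + 5*k - 14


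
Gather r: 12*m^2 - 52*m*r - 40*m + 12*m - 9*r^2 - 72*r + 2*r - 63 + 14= 12*m^2 - 28*m - 9*r^2 + r*(-52*m - 70) - 49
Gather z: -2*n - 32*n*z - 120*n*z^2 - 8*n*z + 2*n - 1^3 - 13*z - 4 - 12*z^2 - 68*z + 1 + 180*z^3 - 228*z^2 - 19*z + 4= 180*z^3 + z^2*(-120*n - 240) + z*(-40*n - 100)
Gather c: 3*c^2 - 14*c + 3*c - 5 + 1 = 3*c^2 - 11*c - 4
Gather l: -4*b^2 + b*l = -4*b^2 + b*l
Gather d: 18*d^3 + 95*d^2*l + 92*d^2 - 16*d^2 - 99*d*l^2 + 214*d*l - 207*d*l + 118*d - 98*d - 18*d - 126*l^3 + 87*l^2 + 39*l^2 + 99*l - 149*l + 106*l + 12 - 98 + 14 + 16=18*d^3 + d^2*(95*l + 76) + d*(-99*l^2 + 7*l + 2) - 126*l^3 + 126*l^2 + 56*l - 56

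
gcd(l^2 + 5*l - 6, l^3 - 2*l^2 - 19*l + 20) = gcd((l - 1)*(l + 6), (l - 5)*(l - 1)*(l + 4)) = l - 1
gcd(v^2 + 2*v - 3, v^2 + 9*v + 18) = v + 3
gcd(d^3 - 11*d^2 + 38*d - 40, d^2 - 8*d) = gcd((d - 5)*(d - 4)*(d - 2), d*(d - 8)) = 1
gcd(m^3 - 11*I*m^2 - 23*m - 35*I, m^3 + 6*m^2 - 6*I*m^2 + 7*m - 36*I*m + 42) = m^2 - 6*I*m + 7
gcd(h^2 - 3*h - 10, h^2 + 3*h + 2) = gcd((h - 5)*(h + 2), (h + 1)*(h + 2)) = h + 2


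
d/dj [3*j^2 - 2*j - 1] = 6*j - 2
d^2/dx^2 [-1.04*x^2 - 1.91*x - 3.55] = -2.08000000000000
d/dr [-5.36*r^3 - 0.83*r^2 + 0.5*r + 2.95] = -16.08*r^2 - 1.66*r + 0.5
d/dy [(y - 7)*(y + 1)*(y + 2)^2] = 4*y^3 - 6*y^2 - 54*y - 52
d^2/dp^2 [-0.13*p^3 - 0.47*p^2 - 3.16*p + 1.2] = -0.78*p - 0.94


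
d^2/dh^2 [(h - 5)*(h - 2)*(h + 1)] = 6*h - 12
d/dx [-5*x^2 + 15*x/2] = 15/2 - 10*x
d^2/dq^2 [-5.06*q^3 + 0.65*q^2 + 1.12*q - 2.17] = 1.3 - 30.36*q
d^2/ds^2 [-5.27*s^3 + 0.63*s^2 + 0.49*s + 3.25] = 1.26 - 31.62*s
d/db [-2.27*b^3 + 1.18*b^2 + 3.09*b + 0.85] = -6.81*b^2 + 2.36*b + 3.09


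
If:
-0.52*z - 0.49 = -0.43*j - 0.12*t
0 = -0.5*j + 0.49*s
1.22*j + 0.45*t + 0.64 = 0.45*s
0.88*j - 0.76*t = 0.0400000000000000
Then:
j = -0.48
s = -0.49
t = -0.61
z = -1.48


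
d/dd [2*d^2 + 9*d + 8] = 4*d + 9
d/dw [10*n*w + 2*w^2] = 10*n + 4*w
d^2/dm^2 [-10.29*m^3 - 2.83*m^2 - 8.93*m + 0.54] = -61.74*m - 5.66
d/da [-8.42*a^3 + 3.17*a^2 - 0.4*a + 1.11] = -25.26*a^2 + 6.34*a - 0.4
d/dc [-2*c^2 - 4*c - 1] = -4*c - 4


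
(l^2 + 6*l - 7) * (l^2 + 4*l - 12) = l^4 + 10*l^3 + 5*l^2 - 100*l + 84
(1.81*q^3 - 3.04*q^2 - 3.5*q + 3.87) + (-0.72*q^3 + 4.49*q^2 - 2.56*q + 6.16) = 1.09*q^3 + 1.45*q^2 - 6.06*q + 10.03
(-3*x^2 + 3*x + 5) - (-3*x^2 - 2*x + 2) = 5*x + 3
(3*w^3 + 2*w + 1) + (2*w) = 3*w^3 + 4*w + 1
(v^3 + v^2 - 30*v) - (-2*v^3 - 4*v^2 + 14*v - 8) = 3*v^3 + 5*v^2 - 44*v + 8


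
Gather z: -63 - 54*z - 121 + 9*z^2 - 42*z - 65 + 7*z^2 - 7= 16*z^2 - 96*z - 256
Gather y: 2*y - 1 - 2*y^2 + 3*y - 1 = -2*y^2 + 5*y - 2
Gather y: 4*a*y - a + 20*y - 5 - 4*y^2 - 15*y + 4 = -a - 4*y^2 + y*(4*a + 5) - 1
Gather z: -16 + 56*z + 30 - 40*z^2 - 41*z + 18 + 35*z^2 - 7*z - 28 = -5*z^2 + 8*z + 4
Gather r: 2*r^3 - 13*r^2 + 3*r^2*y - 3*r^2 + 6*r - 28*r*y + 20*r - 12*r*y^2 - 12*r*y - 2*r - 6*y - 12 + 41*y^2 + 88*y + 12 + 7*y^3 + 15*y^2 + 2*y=2*r^3 + r^2*(3*y - 16) + r*(-12*y^2 - 40*y + 24) + 7*y^3 + 56*y^2 + 84*y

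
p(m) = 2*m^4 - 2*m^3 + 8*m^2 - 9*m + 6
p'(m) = 8*m^3 - 6*m^2 + 16*m - 9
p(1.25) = 8.23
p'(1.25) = 17.25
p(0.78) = 3.64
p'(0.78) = 3.63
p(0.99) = 4.91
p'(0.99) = 8.72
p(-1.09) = 30.73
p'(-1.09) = -43.93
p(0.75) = 3.54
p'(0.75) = 3.00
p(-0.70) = 17.39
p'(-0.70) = -25.88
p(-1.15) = 33.47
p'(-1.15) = -47.50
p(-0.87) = 22.35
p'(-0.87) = -32.73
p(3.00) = 159.00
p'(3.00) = 201.00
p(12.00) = 39066.00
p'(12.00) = 13143.00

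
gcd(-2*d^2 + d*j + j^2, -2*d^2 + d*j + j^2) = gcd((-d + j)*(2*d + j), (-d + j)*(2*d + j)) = 2*d^2 - d*j - j^2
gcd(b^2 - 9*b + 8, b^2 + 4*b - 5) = b - 1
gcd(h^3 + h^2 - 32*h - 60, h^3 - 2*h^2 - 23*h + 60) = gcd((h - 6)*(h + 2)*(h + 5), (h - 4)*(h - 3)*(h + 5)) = h + 5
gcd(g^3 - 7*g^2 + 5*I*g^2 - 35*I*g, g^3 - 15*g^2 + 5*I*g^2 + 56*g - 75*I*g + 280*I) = g^2 + g*(-7 + 5*I) - 35*I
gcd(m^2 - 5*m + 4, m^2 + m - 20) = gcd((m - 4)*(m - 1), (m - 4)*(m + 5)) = m - 4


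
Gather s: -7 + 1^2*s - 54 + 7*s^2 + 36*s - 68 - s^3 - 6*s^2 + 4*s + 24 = -s^3 + s^2 + 41*s - 105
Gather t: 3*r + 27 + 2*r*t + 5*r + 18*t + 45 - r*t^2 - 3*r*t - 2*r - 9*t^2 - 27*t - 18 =6*r + t^2*(-r - 9) + t*(-r - 9) + 54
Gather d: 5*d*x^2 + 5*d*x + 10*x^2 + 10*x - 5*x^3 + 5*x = d*(5*x^2 + 5*x) - 5*x^3 + 10*x^2 + 15*x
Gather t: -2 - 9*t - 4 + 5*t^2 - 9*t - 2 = 5*t^2 - 18*t - 8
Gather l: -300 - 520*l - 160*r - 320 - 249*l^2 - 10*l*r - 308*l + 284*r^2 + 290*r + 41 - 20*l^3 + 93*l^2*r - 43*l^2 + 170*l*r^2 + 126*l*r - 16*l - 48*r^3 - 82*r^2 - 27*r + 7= -20*l^3 + l^2*(93*r - 292) + l*(170*r^2 + 116*r - 844) - 48*r^3 + 202*r^2 + 103*r - 572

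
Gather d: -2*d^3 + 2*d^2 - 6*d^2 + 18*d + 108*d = -2*d^3 - 4*d^2 + 126*d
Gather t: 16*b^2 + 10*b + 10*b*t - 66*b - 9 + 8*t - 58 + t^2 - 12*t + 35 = 16*b^2 - 56*b + t^2 + t*(10*b - 4) - 32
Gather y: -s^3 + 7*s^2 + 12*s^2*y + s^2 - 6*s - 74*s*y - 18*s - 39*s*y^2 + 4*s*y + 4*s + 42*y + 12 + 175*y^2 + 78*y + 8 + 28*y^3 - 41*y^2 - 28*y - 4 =-s^3 + 8*s^2 - 20*s + 28*y^3 + y^2*(134 - 39*s) + y*(12*s^2 - 70*s + 92) + 16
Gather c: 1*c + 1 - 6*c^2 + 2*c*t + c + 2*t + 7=-6*c^2 + c*(2*t + 2) + 2*t + 8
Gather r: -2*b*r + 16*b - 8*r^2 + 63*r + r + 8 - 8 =16*b - 8*r^2 + r*(64 - 2*b)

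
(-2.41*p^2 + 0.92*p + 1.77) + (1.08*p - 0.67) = -2.41*p^2 + 2.0*p + 1.1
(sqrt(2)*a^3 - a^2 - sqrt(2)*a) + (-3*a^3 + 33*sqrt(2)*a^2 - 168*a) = -3*a^3 + sqrt(2)*a^3 - a^2 + 33*sqrt(2)*a^2 - 168*a - sqrt(2)*a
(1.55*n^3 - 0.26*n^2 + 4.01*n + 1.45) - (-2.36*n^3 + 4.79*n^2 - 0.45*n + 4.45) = 3.91*n^3 - 5.05*n^2 + 4.46*n - 3.0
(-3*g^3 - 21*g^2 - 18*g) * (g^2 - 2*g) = -3*g^5 - 15*g^4 + 24*g^3 + 36*g^2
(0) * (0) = 0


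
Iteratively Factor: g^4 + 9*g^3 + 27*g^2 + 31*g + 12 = (g + 4)*(g^3 + 5*g^2 + 7*g + 3) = (g + 1)*(g + 4)*(g^2 + 4*g + 3) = (g + 1)^2*(g + 4)*(g + 3)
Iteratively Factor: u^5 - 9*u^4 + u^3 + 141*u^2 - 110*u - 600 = (u - 5)*(u^4 - 4*u^3 - 19*u^2 + 46*u + 120) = (u - 5)^2*(u^3 + u^2 - 14*u - 24) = (u - 5)^2*(u + 3)*(u^2 - 2*u - 8) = (u - 5)^2*(u - 4)*(u + 3)*(u + 2)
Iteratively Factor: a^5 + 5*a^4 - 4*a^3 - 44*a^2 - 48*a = (a - 3)*(a^4 + 8*a^3 + 20*a^2 + 16*a) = a*(a - 3)*(a^3 + 8*a^2 + 20*a + 16) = a*(a - 3)*(a + 2)*(a^2 + 6*a + 8) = a*(a - 3)*(a + 2)*(a + 4)*(a + 2)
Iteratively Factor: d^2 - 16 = (d + 4)*(d - 4)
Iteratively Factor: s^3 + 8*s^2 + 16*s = (s + 4)*(s^2 + 4*s) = (s + 4)^2*(s)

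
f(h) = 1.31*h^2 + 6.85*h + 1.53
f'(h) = 2.62*h + 6.85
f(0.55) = 5.69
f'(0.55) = 8.29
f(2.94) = 32.99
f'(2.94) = 14.55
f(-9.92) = 62.49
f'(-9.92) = -19.14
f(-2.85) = -7.35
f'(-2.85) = -0.62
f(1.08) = 10.46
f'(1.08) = 9.68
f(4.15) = 52.52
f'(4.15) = 17.72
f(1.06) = 10.26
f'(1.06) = 9.63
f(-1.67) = -6.26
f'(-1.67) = 2.47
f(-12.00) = 107.97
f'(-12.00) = -24.59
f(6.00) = 89.79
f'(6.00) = 22.57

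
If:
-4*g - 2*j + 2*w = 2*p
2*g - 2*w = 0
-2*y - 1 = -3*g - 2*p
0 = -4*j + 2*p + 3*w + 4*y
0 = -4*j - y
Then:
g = 11/14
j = 1/28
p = -23/28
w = 11/14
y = -1/7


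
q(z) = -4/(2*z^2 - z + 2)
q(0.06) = -2.05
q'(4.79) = 0.04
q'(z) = -4*(1 - 4*z)/(2*z^2 - z + 2)^2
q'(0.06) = -0.80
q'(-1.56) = -0.41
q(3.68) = -0.16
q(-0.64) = -1.16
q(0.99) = -1.35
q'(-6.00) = -0.02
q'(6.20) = 0.02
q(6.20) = -0.06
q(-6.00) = -0.05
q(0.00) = -2.00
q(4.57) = -0.10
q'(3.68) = 0.09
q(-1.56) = -0.47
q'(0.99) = 1.34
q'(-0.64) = -1.19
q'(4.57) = 0.04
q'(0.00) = -1.00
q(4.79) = -0.09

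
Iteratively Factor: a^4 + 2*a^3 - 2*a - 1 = (a + 1)*(a^3 + a^2 - a - 1) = (a - 1)*(a + 1)*(a^2 + 2*a + 1) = (a - 1)*(a + 1)^2*(a + 1)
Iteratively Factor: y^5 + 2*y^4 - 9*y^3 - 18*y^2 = (y - 3)*(y^4 + 5*y^3 + 6*y^2) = (y - 3)*(y + 2)*(y^3 + 3*y^2) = y*(y - 3)*(y + 2)*(y^2 + 3*y) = y^2*(y - 3)*(y + 2)*(y + 3)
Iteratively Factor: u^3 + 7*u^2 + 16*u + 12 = (u + 2)*(u^2 + 5*u + 6) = (u + 2)*(u + 3)*(u + 2)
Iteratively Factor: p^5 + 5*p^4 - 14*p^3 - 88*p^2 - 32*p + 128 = (p + 2)*(p^4 + 3*p^3 - 20*p^2 - 48*p + 64) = (p - 4)*(p + 2)*(p^3 + 7*p^2 + 8*p - 16) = (p - 4)*(p + 2)*(p + 4)*(p^2 + 3*p - 4) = (p - 4)*(p + 2)*(p + 4)^2*(p - 1)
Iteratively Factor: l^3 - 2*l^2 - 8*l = (l)*(l^2 - 2*l - 8) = l*(l - 4)*(l + 2)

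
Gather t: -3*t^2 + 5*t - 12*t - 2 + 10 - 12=-3*t^2 - 7*t - 4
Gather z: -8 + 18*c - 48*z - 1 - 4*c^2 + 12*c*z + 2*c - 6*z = -4*c^2 + 20*c + z*(12*c - 54) - 9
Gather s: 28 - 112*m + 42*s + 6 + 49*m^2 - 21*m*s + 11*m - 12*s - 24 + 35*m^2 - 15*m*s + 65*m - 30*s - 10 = 84*m^2 - 36*m*s - 36*m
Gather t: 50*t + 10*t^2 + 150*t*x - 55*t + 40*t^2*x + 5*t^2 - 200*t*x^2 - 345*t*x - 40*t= t^2*(40*x + 15) + t*(-200*x^2 - 195*x - 45)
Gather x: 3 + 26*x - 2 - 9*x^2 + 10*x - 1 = -9*x^2 + 36*x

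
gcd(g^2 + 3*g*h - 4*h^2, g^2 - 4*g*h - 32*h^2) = g + 4*h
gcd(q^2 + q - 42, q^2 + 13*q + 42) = q + 7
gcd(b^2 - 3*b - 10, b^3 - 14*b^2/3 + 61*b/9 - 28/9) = 1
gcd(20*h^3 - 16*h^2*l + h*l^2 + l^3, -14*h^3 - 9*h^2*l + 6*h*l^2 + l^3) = 2*h - l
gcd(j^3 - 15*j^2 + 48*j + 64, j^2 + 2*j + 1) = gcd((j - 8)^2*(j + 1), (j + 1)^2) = j + 1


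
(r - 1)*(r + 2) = r^2 + r - 2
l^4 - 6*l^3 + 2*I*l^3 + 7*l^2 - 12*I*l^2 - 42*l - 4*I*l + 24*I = (l - 6)*(l - I)^2*(l + 4*I)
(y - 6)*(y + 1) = y^2 - 5*y - 6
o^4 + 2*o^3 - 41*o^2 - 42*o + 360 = (o - 5)*(o - 3)*(o + 4)*(o + 6)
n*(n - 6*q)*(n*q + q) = n^3*q - 6*n^2*q^2 + n^2*q - 6*n*q^2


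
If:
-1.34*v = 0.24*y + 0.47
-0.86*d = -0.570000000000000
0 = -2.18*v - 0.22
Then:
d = 0.66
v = -0.10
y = -1.39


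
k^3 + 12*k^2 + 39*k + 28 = (k + 1)*(k + 4)*(k + 7)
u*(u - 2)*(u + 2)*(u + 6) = u^4 + 6*u^3 - 4*u^2 - 24*u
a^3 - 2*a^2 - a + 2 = (a - 2)*(a - 1)*(a + 1)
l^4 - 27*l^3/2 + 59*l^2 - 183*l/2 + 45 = (l - 6)*(l - 5)*(l - 3/2)*(l - 1)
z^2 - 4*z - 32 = (z - 8)*(z + 4)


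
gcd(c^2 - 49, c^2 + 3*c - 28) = c + 7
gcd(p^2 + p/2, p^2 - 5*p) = p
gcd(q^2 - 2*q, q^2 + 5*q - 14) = q - 2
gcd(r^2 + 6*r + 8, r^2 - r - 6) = r + 2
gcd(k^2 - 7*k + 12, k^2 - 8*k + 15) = k - 3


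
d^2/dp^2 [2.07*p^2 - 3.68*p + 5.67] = 4.14000000000000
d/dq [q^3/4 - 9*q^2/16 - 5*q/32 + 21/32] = 3*q^2/4 - 9*q/8 - 5/32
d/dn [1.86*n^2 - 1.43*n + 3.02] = 3.72*n - 1.43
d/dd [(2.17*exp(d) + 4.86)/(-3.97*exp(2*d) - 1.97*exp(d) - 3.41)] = (8.6149*exp(2*d) + 38.5884*exp(d) + 2.1745)*exp(d)/(15.7609*exp(4*d) + 15.6418*exp(3*d) + 30.9563*exp(2*d) + 13.4354*exp(d) + 11.6281)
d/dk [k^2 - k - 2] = 2*k - 1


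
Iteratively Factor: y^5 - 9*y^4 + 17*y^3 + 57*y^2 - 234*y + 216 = (y + 3)*(y^4 - 12*y^3 + 53*y^2 - 102*y + 72) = (y - 2)*(y + 3)*(y^3 - 10*y^2 + 33*y - 36) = (y - 3)*(y - 2)*(y + 3)*(y^2 - 7*y + 12) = (y - 4)*(y - 3)*(y - 2)*(y + 3)*(y - 3)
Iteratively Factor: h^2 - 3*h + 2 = (h - 2)*(h - 1)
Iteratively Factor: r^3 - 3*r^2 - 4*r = (r + 1)*(r^2 - 4*r) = (r - 4)*(r + 1)*(r)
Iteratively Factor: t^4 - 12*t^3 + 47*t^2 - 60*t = (t)*(t^3 - 12*t^2 + 47*t - 60) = t*(t - 3)*(t^2 - 9*t + 20) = t*(t - 5)*(t - 3)*(t - 4)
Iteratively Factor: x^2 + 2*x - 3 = (x + 3)*(x - 1)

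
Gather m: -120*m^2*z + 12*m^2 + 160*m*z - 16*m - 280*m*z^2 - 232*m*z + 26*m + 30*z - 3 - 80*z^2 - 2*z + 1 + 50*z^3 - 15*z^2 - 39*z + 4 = m^2*(12 - 120*z) + m*(-280*z^2 - 72*z + 10) + 50*z^3 - 95*z^2 - 11*z + 2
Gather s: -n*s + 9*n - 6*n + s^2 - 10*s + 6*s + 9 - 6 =3*n + s^2 + s*(-n - 4) + 3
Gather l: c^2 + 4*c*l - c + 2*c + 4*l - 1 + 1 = c^2 + c + l*(4*c + 4)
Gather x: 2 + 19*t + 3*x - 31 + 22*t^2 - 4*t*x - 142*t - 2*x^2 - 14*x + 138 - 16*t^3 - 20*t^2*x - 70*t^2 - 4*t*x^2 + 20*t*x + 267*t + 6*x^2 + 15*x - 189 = -16*t^3 - 48*t^2 + 144*t + x^2*(4 - 4*t) + x*(-20*t^2 + 16*t + 4) - 80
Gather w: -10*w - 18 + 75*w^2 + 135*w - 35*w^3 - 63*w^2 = -35*w^3 + 12*w^2 + 125*w - 18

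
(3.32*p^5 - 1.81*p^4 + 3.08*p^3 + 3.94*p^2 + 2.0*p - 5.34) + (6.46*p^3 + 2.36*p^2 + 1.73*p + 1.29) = 3.32*p^5 - 1.81*p^4 + 9.54*p^3 + 6.3*p^2 + 3.73*p - 4.05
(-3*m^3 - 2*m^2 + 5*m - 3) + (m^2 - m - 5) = -3*m^3 - m^2 + 4*m - 8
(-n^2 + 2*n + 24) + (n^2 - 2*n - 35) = -11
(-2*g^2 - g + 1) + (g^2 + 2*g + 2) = -g^2 + g + 3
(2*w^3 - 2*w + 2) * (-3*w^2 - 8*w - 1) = -6*w^5 - 16*w^4 + 4*w^3 + 10*w^2 - 14*w - 2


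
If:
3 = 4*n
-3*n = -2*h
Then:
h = 9/8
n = 3/4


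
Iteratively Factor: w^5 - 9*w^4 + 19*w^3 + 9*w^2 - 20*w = (w)*(w^4 - 9*w^3 + 19*w^2 + 9*w - 20) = w*(w + 1)*(w^3 - 10*w^2 + 29*w - 20) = w*(w - 4)*(w + 1)*(w^2 - 6*w + 5) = w*(w - 4)*(w - 1)*(w + 1)*(w - 5)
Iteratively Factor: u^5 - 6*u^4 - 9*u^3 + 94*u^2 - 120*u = (u)*(u^4 - 6*u^3 - 9*u^2 + 94*u - 120) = u*(u + 4)*(u^3 - 10*u^2 + 31*u - 30) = u*(u - 5)*(u + 4)*(u^2 - 5*u + 6) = u*(u - 5)*(u - 3)*(u + 4)*(u - 2)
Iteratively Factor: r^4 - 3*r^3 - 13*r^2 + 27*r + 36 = (r + 1)*(r^3 - 4*r^2 - 9*r + 36) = (r + 1)*(r + 3)*(r^2 - 7*r + 12) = (r - 3)*(r + 1)*(r + 3)*(r - 4)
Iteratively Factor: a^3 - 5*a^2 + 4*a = (a)*(a^2 - 5*a + 4) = a*(a - 4)*(a - 1)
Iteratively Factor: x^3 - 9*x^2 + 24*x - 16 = (x - 1)*(x^2 - 8*x + 16) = (x - 4)*(x - 1)*(x - 4)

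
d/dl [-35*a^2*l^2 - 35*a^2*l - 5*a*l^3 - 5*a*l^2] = 5*a*(-14*a*l - 7*a - 3*l^2 - 2*l)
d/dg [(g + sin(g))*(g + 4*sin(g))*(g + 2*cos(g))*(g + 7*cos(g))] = -(g + sin(g))*(g + 4*sin(g))*(g + 2*cos(g))*(7*sin(g) - 1) - (g + sin(g))*(g + 4*sin(g))*(g + 7*cos(g))*(2*sin(g) - 1) + (g + sin(g))*(g + 2*cos(g))*(g + 7*cos(g))*(4*cos(g) + 1) + (g + 4*sin(g))*(g + 2*cos(g))*(g + 7*cos(g))*(cos(g) + 1)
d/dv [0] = 0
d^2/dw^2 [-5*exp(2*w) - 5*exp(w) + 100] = (-20*exp(w) - 5)*exp(w)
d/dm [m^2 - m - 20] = 2*m - 1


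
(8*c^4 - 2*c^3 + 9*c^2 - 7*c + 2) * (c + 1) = 8*c^5 + 6*c^4 + 7*c^3 + 2*c^2 - 5*c + 2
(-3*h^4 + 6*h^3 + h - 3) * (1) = -3*h^4 + 6*h^3 + h - 3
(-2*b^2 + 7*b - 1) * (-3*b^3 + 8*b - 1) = 6*b^5 - 21*b^4 - 13*b^3 + 58*b^2 - 15*b + 1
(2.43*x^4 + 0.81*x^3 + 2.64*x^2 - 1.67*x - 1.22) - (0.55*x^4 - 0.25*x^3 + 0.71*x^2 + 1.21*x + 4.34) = 1.88*x^4 + 1.06*x^3 + 1.93*x^2 - 2.88*x - 5.56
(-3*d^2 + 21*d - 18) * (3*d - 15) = -9*d^3 + 108*d^2 - 369*d + 270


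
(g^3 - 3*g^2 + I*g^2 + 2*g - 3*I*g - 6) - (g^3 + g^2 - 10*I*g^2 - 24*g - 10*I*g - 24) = -4*g^2 + 11*I*g^2 + 26*g + 7*I*g + 18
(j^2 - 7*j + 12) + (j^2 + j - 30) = 2*j^2 - 6*j - 18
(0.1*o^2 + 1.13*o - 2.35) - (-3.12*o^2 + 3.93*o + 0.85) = 3.22*o^2 - 2.8*o - 3.2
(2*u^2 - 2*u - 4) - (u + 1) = 2*u^2 - 3*u - 5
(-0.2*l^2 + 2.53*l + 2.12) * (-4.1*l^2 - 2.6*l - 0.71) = 0.82*l^4 - 9.853*l^3 - 15.128*l^2 - 7.3083*l - 1.5052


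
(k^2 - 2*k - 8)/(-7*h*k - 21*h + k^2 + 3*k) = (-k^2 + 2*k + 8)/(7*h*k + 21*h - k^2 - 3*k)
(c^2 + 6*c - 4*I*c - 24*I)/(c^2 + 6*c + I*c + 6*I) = (c - 4*I)/(c + I)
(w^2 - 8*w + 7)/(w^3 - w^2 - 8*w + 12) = (w^2 - 8*w + 7)/(w^3 - w^2 - 8*w + 12)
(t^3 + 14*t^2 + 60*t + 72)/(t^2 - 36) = (t^2 + 8*t + 12)/(t - 6)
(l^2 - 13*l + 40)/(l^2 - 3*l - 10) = (l - 8)/(l + 2)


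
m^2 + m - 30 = (m - 5)*(m + 6)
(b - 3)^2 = b^2 - 6*b + 9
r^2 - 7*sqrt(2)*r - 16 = (r - 8*sqrt(2))*(r + sqrt(2))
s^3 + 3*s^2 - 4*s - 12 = (s - 2)*(s + 2)*(s + 3)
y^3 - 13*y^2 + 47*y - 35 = (y - 7)*(y - 5)*(y - 1)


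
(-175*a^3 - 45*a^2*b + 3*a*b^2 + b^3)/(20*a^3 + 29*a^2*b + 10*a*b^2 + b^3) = (-35*a^2 - 2*a*b + b^2)/(4*a^2 + 5*a*b + b^2)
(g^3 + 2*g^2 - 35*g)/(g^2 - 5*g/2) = 2*(g^2 + 2*g - 35)/(2*g - 5)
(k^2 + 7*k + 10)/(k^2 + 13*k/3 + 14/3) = 3*(k + 5)/(3*k + 7)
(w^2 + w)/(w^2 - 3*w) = (w + 1)/(w - 3)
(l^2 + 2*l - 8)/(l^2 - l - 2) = (l + 4)/(l + 1)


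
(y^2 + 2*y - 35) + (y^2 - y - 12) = 2*y^2 + y - 47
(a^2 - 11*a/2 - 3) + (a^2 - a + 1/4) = 2*a^2 - 13*a/2 - 11/4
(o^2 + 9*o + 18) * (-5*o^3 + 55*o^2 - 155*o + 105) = -5*o^5 + 10*o^4 + 250*o^3 - 300*o^2 - 1845*o + 1890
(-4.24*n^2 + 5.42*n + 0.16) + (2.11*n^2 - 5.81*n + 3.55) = -2.13*n^2 - 0.39*n + 3.71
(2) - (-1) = 3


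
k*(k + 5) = k^2 + 5*k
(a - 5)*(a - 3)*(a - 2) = a^3 - 10*a^2 + 31*a - 30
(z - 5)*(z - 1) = z^2 - 6*z + 5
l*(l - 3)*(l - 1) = l^3 - 4*l^2 + 3*l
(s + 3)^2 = s^2 + 6*s + 9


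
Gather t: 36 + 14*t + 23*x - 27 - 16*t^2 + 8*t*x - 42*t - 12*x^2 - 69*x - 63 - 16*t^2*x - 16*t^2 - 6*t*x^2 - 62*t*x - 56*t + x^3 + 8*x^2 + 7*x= t^2*(-16*x - 32) + t*(-6*x^2 - 54*x - 84) + x^3 - 4*x^2 - 39*x - 54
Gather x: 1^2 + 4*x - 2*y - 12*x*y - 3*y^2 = x*(4 - 12*y) - 3*y^2 - 2*y + 1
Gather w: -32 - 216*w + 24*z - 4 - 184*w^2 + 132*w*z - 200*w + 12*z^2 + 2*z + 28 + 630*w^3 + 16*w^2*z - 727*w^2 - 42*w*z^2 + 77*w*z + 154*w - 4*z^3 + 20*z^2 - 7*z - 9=630*w^3 + w^2*(16*z - 911) + w*(-42*z^2 + 209*z - 262) - 4*z^3 + 32*z^2 + 19*z - 17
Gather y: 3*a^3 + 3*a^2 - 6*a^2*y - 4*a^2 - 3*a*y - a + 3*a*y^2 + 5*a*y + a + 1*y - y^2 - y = 3*a^3 - a^2 + y^2*(3*a - 1) + y*(-6*a^2 + 2*a)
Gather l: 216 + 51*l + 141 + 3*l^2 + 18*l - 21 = 3*l^2 + 69*l + 336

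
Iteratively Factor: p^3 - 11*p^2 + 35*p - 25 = (p - 5)*(p^2 - 6*p + 5) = (p - 5)*(p - 1)*(p - 5)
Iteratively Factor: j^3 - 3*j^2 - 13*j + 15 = (j + 3)*(j^2 - 6*j + 5) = (j - 5)*(j + 3)*(j - 1)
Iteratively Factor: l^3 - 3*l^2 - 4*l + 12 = (l - 3)*(l^2 - 4) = (l - 3)*(l - 2)*(l + 2)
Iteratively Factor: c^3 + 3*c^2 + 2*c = (c + 2)*(c^2 + c) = c*(c + 2)*(c + 1)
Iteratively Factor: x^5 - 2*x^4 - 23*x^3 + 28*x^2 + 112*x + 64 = (x + 4)*(x^4 - 6*x^3 + x^2 + 24*x + 16) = (x + 1)*(x + 4)*(x^3 - 7*x^2 + 8*x + 16) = (x - 4)*(x + 1)*(x + 4)*(x^2 - 3*x - 4) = (x - 4)^2*(x + 1)*(x + 4)*(x + 1)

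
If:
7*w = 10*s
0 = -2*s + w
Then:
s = 0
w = 0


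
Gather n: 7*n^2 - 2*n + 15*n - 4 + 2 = 7*n^2 + 13*n - 2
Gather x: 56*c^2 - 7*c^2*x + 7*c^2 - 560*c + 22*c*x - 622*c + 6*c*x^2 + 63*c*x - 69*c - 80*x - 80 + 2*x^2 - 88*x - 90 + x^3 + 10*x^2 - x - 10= 63*c^2 - 1251*c + x^3 + x^2*(6*c + 12) + x*(-7*c^2 + 85*c - 169) - 180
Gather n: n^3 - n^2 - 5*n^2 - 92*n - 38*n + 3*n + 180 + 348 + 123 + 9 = n^3 - 6*n^2 - 127*n + 660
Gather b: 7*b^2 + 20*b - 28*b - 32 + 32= 7*b^2 - 8*b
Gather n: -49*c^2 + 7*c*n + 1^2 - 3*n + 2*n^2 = -49*c^2 + 2*n^2 + n*(7*c - 3) + 1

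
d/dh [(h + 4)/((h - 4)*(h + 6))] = (-h^2 - 8*h - 32)/(h^4 + 4*h^3 - 44*h^2 - 96*h + 576)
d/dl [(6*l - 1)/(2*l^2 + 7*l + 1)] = (-12*l^2 + 4*l + 13)/(4*l^4 + 28*l^3 + 53*l^2 + 14*l + 1)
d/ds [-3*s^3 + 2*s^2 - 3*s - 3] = -9*s^2 + 4*s - 3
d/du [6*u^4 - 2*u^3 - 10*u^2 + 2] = 2*u*(12*u^2 - 3*u - 10)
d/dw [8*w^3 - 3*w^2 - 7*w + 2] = 24*w^2 - 6*w - 7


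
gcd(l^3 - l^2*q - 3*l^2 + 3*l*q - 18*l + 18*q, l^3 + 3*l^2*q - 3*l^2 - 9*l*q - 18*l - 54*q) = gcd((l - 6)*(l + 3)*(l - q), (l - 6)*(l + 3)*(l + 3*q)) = l^2 - 3*l - 18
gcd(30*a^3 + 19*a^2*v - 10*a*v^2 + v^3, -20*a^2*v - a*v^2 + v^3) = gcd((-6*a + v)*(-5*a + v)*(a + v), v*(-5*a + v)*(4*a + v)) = -5*a + v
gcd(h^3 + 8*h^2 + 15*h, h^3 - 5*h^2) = h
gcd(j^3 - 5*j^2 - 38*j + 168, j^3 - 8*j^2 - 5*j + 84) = j^2 - 11*j + 28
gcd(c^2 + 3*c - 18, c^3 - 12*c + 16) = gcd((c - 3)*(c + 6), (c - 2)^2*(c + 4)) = 1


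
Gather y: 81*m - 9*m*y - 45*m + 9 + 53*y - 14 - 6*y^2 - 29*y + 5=36*m - 6*y^2 + y*(24 - 9*m)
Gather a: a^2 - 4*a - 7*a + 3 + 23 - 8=a^2 - 11*a + 18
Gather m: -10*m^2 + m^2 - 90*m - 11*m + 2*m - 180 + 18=-9*m^2 - 99*m - 162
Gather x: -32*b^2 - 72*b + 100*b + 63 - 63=-32*b^2 + 28*b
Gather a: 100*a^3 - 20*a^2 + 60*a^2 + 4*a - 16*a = 100*a^3 + 40*a^2 - 12*a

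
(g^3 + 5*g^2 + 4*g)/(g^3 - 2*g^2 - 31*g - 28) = g/(g - 7)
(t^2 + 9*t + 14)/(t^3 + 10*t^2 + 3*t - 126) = (t + 2)/(t^2 + 3*t - 18)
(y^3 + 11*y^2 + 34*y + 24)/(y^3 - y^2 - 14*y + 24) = (y^2 + 7*y + 6)/(y^2 - 5*y + 6)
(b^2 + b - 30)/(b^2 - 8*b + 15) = (b + 6)/(b - 3)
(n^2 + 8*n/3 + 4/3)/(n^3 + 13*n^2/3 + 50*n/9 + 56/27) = 9*(n + 2)/(9*n^2 + 33*n + 28)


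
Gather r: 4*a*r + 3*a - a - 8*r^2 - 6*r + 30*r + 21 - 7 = 2*a - 8*r^2 + r*(4*a + 24) + 14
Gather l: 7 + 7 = 14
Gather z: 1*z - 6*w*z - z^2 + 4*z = -z^2 + z*(5 - 6*w)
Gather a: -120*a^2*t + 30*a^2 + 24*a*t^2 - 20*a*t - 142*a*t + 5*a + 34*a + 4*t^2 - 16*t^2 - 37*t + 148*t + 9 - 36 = a^2*(30 - 120*t) + a*(24*t^2 - 162*t + 39) - 12*t^2 + 111*t - 27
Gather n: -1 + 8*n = 8*n - 1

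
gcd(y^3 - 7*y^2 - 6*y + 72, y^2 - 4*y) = y - 4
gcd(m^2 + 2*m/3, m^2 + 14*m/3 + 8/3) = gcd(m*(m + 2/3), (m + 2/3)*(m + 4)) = m + 2/3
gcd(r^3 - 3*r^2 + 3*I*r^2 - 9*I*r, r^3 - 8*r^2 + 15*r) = r^2 - 3*r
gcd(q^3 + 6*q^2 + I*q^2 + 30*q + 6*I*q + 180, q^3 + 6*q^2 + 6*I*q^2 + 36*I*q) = q^2 + q*(6 + 6*I) + 36*I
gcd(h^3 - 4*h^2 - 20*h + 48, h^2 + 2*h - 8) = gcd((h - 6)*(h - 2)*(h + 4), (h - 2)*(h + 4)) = h^2 + 2*h - 8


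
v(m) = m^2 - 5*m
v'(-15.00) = -35.00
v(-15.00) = 300.00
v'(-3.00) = -11.00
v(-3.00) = 24.00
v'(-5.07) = -15.14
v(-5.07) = 51.05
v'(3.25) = 1.50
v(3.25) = -5.69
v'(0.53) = -3.94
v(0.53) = -2.37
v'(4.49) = 3.98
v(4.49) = -2.29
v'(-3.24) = -11.48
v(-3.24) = 26.70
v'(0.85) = -3.30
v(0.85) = -3.53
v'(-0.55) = -6.10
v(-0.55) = 3.05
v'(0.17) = -4.66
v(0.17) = -0.82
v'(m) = 2*m - 5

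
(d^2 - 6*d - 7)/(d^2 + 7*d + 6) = (d - 7)/(d + 6)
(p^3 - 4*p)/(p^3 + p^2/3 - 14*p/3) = 3*(p + 2)/(3*p + 7)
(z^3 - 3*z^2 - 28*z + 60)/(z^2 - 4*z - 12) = (z^2 + 3*z - 10)/(z + 2)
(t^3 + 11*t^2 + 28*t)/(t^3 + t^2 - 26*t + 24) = t*(t^2 + 11*t + 28)/(t^3 + t^2 - 26*t + 24)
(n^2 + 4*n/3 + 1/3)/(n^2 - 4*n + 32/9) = 3*(3*n^2 + 4*n + 1)/(9*n^2 - 36*n + 32)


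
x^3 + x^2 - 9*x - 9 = (x - 3)*(x + 1)*(x + 3)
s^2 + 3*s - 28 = (s - 4)*(s + 7)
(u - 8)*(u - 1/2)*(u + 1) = u^3 - 15*u^2/2 - 9*u/2 + 4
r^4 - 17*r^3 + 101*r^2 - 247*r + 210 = (r - 7)*(r - 5)*(r - 3)*(r - 2)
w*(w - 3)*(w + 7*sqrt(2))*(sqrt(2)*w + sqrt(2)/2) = sqrt(2)*w^4 - 5*sqrt(2)*w^3/2 + 14*w^3 - 35*w^2 - 3*sqrt(2)*w^2/2 - 21*w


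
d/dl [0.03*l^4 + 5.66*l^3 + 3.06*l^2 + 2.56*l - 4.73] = 0.12*l^3 + 16.98*l^2 + 6.12*l + 2.56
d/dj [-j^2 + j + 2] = 1 - 2*j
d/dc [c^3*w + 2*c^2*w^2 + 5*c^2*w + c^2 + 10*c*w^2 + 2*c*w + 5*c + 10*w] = 3*c^2*w + 4*c*w^2 + 10*c*w + 2*c + 10*w^2 + 2*w + 5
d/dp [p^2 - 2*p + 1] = 2*p - 2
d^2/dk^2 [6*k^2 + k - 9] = 12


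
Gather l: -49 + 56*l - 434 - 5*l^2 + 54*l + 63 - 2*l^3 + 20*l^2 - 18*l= -2*l^3 + 15*l^2 + 92*l - 420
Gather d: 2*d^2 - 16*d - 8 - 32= 2*d^2 - 16*d - 40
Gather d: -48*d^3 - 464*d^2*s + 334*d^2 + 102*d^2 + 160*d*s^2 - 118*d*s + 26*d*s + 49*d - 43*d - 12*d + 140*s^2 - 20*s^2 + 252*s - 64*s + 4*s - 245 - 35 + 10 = -48*d^3 + d^2*(436 - 464*s) + d*(160*s^2 - 92*s - 6) + 120*s^2 + 192*s - 270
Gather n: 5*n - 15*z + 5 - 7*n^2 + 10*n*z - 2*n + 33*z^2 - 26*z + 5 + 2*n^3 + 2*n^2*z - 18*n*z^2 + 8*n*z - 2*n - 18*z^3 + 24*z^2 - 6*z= 2*n^3 + n^2*(2*z - 7) + n*(-18*z^2 + 18*z + 1) - 18*z^3 + 57*z^2 - 47*z + 10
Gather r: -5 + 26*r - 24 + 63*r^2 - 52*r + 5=63*r^2 - 26*r - 24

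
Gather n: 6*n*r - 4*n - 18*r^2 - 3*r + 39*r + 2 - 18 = n*(6*r - 4) - 18*r^2 + 36*r - 16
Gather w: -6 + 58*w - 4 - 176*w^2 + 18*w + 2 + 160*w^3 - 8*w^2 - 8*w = 160*w^3 - 184*w^2 + 68*w - 8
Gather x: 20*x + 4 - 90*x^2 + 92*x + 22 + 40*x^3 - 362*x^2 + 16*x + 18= 40*x^3 - 452*x^2 + 128*x + 44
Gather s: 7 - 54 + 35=-12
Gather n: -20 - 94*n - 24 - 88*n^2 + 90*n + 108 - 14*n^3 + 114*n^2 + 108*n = -14*n^3 + 26*n^2 + 104*n + 64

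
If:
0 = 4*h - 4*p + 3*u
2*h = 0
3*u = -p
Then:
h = 0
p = 0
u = 0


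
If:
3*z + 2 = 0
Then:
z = -2/3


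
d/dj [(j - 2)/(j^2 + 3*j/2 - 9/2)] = 2*(-2*j^2 + 8*j - 3)/(4*j^4 + 12*j^3 - 27*j^2 - 54*j + 81)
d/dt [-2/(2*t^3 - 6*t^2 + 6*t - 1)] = 12*(t^2 - 2*t + 1)/(2*t^3 - 6*t^2 + 6*t - 1)^2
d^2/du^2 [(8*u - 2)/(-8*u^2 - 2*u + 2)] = 2*(48*u*(4*u^2 + u - 1) - (4*u - 1)*(8*u + 1)^2)/(4*u^2 + u - 1)^3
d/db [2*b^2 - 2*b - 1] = 4*b - 2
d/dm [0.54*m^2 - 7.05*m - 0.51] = 1.08*m - 7.05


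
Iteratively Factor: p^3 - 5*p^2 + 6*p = (p)*(p^2 - 5*p + 6) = p*(p - 2)*(p - 3)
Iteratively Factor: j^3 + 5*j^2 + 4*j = (j + 4)*(j^2 + j) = j*(j + 4)*(j + 1)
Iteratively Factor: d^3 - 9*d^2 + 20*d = (d - 5)*(d^2 - 4*d) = d*(d - 5)*(d - 4)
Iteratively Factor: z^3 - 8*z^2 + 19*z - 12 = (z - 1)*(z^2 - 7*z + 12) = (z - 4)*(z - 1)*(z - 3)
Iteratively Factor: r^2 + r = (r)*(r + 1)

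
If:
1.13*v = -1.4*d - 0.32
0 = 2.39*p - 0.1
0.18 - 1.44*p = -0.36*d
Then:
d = -0.33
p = 0.04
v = 0.13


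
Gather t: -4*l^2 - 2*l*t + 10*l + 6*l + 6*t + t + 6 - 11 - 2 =-4*l^2 + 16*l + t*(7 - 2*l) - 7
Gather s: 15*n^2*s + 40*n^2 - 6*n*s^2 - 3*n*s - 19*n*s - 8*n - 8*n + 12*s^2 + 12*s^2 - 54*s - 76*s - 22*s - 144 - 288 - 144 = 40*n^2 - 16*n + s^2*(24 - 6*n) + s*(15*n^2 - 22*n - 152) - 576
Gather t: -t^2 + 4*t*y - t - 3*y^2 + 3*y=-t^2 + t*(4*y - 1) - 3*y^2 + 3*y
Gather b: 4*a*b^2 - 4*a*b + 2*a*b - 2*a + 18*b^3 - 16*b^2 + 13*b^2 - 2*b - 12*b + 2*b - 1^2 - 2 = -2*a + 18*b^3 + b^2*(4*a - 3) + b*(-2*a - 12) - 3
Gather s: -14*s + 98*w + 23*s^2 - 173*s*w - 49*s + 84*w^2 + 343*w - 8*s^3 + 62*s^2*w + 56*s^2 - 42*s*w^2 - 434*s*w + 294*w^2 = -8*s^3 + s^2*(62*w + 79) + s*(-42*w^2 - 607*w - 63) + 378*w^2 + 441*w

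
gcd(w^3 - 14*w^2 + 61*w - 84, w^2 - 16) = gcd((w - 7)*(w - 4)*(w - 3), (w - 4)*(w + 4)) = w - 4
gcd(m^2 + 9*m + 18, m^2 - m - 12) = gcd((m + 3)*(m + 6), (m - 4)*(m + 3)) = m + 3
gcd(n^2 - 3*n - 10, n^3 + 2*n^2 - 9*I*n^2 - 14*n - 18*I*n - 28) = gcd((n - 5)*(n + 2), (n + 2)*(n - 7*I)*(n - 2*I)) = n + 2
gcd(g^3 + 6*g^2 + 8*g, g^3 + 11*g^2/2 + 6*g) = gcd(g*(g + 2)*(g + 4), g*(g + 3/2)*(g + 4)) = g^2 + 4*g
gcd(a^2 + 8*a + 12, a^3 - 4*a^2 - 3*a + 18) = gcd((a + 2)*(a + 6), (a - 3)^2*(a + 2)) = a + 2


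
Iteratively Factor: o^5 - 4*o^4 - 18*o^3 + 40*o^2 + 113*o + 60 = (o + 3)*(o^4 - 7*o^3 + 3*o^2 + 31*o + 20) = (o + 1)*(o + 3)*(o^3 - 8*o^2 + 11*o + 20) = (o - 5)*(o + 1)*(o + 3)*(o^2 - 3*o - 4) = (o - 5)*(o + 1)^2*(o + 3)*(o - 4)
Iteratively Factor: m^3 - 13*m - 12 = (m + 1)*(m^2 - m - 12) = (m - 4)*(m + 1)*(m + 3)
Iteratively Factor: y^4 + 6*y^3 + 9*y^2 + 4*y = (y)*(y^3 + 6*y^2 + 9*y + 4) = y*(y + 1)*(y^2 + 5*y + 4) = y*(y + 1)*(y + 4)*(y + 1)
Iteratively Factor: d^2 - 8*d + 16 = (d - 4)*(d - 4)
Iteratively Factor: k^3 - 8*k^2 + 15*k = (k)*(k^2 - 8*k + 15) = k*(k - 3)*(k - 5)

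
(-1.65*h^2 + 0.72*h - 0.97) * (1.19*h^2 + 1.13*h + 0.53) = -1.9635*h^4 - 1.0077*h^3 - 1.2152*h^2 - 0.7145*h - 0.5141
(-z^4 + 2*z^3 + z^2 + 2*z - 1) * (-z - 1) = z^5 - z^4 - 3*z^3 - 3*z^2 - z + 1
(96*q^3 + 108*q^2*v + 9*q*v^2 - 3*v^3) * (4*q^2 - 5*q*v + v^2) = 384*q^5 - 48*q^4*v - 408*q^3*v^2 + 51*q^2*v^3 + 24*q*v^4 - 3*v^5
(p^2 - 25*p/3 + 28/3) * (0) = 0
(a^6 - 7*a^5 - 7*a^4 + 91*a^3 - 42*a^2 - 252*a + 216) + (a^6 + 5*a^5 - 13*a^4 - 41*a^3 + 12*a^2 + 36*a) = 2*a^6 - 2*a^5 - 20*a^4 + 50*a^3 - 30*a^2 - 216*a + 216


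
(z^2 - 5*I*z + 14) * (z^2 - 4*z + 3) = z^4 - 4*z^3 - 5*I*z^3 + 17*z^2 + 20*I*z^2 - 56*z - 15*I*z + 42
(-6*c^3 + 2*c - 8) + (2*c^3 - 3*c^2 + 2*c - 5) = -4*c^3 - 3*c^2 + 4*c - 13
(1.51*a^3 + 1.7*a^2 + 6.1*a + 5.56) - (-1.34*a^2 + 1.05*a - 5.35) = 1.51*a^3 + 3.04*a^2 + 5.05*a + 10.91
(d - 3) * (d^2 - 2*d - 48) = d^3 - 5*d^2 - 42*d + 144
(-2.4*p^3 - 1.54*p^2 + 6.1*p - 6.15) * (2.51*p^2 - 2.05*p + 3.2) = -6.024*p^5 + 1.0546*p^4 + 10.788*p^3 - 32.8695*p^2 + 32.1275*p - 19.68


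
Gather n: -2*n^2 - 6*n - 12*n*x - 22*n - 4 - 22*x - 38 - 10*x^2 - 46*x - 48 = -2*n^2 + n*(-12*x - 28) - 10*x^2 - 68*x - 90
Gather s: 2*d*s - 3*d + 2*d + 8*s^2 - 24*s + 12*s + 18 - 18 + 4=-d + 8*s^2 + s*(2*d - 12) + 4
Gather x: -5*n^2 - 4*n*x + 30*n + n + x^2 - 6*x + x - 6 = -5*n^2 + 31*n + x^2 + x*(-4*n - 5) - 6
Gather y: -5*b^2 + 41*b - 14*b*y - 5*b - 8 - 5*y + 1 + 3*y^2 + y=-5*b^2 + 36*b + 3*y^2 + y*(-14*b - 4) - 7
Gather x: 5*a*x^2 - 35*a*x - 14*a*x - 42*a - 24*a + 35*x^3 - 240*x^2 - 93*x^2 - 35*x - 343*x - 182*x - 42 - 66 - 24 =-66*a + 35*x^3 + x^2*(5*a - 333) + x*(-49*a - 560) - 132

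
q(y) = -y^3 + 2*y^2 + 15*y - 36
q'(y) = -3*y^2 + 4*y + 15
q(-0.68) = -44.96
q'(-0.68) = 10.89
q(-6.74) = 259.94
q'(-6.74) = -148.24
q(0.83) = -22.74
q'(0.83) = 16.25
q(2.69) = -0.64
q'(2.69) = 4.05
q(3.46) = -1.58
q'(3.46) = -7.07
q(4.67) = -24.18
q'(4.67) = -31.75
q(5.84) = -79.37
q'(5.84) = -63.96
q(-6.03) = 165.53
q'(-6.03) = -118.20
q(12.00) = -1296.00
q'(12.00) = -369.00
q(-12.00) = 1800.00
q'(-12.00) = -465.00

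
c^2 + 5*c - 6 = (c - 1)*(c + 6)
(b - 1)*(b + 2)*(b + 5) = b^3 + 6*b^2 + 3*b - 10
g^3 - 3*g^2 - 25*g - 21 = (g - 7)*(g + 1)*(g + 3)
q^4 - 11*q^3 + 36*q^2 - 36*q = q*(q - 6)*(q - 3)*(q - 2)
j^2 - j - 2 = (j - 2)*(j + 1)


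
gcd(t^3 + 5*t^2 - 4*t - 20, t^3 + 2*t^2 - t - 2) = t + 2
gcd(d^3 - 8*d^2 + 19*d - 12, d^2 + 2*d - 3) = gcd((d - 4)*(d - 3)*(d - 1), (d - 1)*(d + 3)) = d - 1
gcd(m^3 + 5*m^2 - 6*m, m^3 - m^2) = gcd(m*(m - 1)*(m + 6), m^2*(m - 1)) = m^2 - m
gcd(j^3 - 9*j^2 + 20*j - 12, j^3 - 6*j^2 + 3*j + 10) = j - 2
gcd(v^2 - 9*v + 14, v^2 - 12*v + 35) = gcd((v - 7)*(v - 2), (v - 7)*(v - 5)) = v - 7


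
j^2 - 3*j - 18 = (j - 6)*(j + 3)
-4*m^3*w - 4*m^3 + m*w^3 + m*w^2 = (-2*m + w)*(2*m + w)*(m*w + m)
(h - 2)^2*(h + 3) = h^3 - h^2 - 8*h + 12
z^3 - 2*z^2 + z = z*(z - 1)^2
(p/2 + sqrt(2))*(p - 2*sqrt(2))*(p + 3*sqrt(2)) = p^3/2 + 3*sqrt(2)*p^2/2 - 4*p - 12*sqrt(2)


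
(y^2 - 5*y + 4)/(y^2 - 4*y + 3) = (y - 4)/(y - 3)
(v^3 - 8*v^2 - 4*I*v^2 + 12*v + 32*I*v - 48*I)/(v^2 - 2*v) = v - 6 - 4*I + 24*I/v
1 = 1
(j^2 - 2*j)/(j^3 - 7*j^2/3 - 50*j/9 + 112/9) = 9*j/(9*j^2 - 3*j - 56)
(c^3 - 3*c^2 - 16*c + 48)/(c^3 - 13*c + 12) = (c - 4)/(c - 1)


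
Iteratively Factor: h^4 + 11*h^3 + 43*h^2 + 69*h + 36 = (h + 4)*(h^3 + 7*h^2 + 15*h + 9) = (h + 3)*(h + 4)*(h^2 + 4*h + 3) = (h + 3)^2*(h + 4)*(h + 1)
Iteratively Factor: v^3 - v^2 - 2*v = (v - 2)*(v^2 + v) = (v - 2)*(v + 1)*(v)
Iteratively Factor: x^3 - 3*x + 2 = (x - 1)*(x^2 + x - 2) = (x - 1)^2*(x + 2)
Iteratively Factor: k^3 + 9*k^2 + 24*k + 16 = (k + 1)*(k^2 + 8*k + 16) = (k + 1)*(k + 4)*(k + 4)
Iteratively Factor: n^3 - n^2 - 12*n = (n + 3)*(n^2 - 4*n) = (n - 4)*(n + 3)*(n)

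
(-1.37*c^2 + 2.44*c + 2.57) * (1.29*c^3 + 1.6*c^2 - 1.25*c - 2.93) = -1.7673*c^5 + 0.9556*c^4 + 8.9318*c^3 + 5.0761*c^2 - 10.3617*c - 7.5301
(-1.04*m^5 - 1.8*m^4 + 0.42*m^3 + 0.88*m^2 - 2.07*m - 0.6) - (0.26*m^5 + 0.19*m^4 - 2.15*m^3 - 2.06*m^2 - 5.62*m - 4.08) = -1.3*m^5 - 1.99*m^4 + 2.57*m^3 + 2.94*m^2 + 3.55*m + 3.48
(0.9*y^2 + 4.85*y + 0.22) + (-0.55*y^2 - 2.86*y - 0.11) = 0.35*y^2 + 1.99*y + 0.11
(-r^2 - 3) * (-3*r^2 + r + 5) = 3*r^4 - r^3 + 4*r^2 - 3*r - 15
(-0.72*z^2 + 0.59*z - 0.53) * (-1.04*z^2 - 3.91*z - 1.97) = 0.7488*z^4 + 2.2016*z^3 - 0.3373*z^2 + 0.91*z + 1.0441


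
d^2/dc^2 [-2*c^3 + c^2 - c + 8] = 2 - 12*c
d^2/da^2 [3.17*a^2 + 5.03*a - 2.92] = 6.34000000000000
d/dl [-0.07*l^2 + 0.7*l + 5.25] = 0.7 - 0.14*l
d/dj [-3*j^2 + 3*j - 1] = 3 - 6*j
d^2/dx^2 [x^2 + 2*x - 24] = 2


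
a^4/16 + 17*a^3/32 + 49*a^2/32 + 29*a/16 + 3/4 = (a/4 + 1/4)*(a/4 + 1/2)*(a + 3/2)*(a + 4)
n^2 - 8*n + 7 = (n - 7)*(n - 1)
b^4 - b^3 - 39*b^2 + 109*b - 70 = (b - 5)*(b - 2)*(b - 1)*(b + 7)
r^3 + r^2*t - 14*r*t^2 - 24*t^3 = (r - 4*t)*(r + 2*t)*(r + 3*t)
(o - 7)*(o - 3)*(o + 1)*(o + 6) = o^4 - 3*o^3 - 43*o^2 + 87*o + 126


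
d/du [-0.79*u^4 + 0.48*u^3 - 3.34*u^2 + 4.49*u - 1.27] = -3.16*u^3 + 1.44*u^2 - 6.68*u + 4.49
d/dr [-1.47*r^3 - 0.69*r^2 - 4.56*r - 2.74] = -4.41*r^2 - 1.38*r - 4.56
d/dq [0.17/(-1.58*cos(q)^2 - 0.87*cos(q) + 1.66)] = -(0.5372*cos(q) + 0.1479)*sin(q)/(1.58*cos(q)^2 + 0.87*cos(q) - 1.66)^2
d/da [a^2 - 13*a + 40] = 2*a - 13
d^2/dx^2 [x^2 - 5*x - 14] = 2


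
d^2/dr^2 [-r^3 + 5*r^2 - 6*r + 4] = 10 - 6*r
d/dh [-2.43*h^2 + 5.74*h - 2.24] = 5.74 - 4.86*h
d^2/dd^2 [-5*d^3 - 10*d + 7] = -30*d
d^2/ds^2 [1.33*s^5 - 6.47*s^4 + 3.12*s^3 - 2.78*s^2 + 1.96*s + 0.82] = 26.6*s^3 - 77.64*s^2 + 18.72*s - 5.56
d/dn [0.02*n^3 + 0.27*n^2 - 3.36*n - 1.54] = 0.06*n^2 + 0.54*n - 3.36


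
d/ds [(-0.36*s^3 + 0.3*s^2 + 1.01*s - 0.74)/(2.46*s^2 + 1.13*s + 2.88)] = (-0.8856*s^4 - 0.8136*s^3 - 5.256*s^2 + 5.3688*s + 3.745)/(6.0516*s^4 + 5.5596*s^3 + 15.4465*s^2 + 6.5088*s + 8.2944)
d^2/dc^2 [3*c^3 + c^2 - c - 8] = 18*c + 2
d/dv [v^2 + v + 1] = 2*v + 1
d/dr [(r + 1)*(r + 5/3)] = 2*r + 8/3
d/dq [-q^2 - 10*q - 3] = -2*q - 10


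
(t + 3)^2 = t^2 + 6*t + 9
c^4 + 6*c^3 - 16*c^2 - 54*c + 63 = (c - 3)*(c - 1)*(c + 3)*(c + 7)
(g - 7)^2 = g^2 - 14*g + 49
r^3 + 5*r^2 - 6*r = r*(r - 1)*(r + 6)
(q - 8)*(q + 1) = q^2 - 7*q - 8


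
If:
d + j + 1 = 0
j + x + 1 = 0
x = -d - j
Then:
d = 1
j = -2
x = 1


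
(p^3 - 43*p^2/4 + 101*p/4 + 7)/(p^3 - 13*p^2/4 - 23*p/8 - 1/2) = 2*(p - 7)/(2*p + 1)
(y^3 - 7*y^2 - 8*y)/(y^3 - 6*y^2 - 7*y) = (y - 8)/(y - 7)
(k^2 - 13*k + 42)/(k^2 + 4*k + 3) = (k^2 - 13*k + 42)/(k^2 + 4*k + 3)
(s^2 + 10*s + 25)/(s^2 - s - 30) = (s + 5)/(s - 6)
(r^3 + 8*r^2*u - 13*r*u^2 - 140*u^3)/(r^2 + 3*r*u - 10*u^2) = (r^2 + 3*r*u - 28*u^2)/(r - 2*u)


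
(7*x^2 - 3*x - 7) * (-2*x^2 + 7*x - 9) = -14*x^4 + 55*x^3 - 70*x^2 - 22*x + 63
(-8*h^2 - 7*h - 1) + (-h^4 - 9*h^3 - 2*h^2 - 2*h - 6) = -h^4 - 9*h^3 - 10*h^2 - 9*h - 7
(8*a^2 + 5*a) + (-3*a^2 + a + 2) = 5*a^2 + 6*a + 2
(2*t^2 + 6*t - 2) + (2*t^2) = 4*t^2 + 6*t - 2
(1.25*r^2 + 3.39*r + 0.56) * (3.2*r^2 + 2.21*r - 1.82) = 4.0*r^4 + 13.6105*r^3 + 7.0089*r^2 - 4.9322*r - 1.0192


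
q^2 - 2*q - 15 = (q - 5)*(q + 3)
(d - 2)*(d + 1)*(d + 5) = d^3 + 4*d^2 - 7*d - 10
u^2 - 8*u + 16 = (u - 4)^2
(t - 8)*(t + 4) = t^2 - 4*t - 32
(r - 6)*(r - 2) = r^2 - 8*r + 12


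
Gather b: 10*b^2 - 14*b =10*b^2 - 14*b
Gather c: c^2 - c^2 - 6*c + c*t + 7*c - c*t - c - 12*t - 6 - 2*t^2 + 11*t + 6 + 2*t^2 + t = 0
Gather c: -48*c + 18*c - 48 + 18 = -30*c - 30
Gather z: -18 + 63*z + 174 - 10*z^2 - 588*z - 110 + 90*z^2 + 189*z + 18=80*z^2 - 336*z + 64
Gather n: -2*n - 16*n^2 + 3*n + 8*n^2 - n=-8*n^2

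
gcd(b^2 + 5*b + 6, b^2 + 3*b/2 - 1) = b + 2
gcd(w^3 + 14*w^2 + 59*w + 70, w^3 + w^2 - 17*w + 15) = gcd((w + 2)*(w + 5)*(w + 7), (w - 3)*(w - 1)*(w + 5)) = w + 5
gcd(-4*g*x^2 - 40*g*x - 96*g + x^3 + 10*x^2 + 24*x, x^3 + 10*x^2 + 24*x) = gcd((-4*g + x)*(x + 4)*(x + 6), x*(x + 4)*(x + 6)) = x^2 + 10*x + 24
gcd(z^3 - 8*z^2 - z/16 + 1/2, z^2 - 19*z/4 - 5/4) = z + 1/4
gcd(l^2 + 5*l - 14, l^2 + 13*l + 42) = l + 7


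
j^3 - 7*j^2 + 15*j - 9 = (j - 3)^2*(j - 1)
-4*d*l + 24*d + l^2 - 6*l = (-4*d + l)*(l - 6)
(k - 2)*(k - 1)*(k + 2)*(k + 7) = k^4 + 6*k^3 - 11*k^2 - 24*k + 28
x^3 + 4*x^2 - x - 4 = (x - 1)*(x + 1)*(x + 4)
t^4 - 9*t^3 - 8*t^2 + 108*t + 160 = (t - 8)*(t - 5)*(t + 2)^2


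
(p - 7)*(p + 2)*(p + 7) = p^3 + 2*p^2 - 49*p - 98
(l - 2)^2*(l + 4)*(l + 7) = l^4 + 7*l^3 - 12*l^2 - 68*l + 112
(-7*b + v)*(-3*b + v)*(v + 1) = 21*b^2*v + 21*b^2 - 10*b*v^2 - 10*b*v + v^3 + v^2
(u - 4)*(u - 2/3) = u^2 - 14*u/3 + 8/3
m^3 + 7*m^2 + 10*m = m*(m + 2)*(m + 5)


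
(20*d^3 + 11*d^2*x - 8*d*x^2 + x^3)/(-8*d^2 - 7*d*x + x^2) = (20*d^2 - 9*d*x + x^2)/(-8*d + x)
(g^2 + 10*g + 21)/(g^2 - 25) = (g^2 + 10*g + 21)/(g^2 - 25)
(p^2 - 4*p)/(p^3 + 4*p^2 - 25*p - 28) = p/(p^2 + 8*p + 7)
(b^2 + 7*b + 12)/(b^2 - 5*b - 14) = (b^2 + 7*b + 12)/(b^2 - 5*b - 14)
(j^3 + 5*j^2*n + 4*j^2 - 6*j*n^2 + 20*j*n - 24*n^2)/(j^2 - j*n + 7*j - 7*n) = (j^2 + 6*j*n + 4*j + 24*n)/(j + 7)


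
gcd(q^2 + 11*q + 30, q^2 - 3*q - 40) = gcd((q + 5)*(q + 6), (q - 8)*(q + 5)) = q + 5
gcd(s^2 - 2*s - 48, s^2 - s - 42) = s + 6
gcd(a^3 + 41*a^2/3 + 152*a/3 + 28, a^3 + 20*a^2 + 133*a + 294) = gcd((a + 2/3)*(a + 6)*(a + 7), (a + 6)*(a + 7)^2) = a^2 + 13*a + 42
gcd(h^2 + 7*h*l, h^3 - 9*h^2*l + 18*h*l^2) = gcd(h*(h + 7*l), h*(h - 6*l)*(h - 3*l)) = h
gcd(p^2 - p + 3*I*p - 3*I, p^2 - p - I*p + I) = p - 1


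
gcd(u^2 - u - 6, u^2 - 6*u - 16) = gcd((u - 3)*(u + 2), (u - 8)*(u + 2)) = u + 2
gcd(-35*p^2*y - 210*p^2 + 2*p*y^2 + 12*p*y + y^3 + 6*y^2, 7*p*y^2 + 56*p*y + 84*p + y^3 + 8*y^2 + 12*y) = 7*p*y + 42*p + y^2 + 6*y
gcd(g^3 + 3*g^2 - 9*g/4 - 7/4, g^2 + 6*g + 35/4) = g + 7/2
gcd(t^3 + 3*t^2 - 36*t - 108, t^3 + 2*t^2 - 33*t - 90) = t^2 - 3*t - 18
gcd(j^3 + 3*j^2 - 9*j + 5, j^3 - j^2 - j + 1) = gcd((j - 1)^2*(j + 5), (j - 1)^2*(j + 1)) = j^2 - 2*j + 1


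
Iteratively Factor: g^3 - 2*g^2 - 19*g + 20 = (g + 4)*(g^2 - 6*g + 5) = (g - 5)*(g + 4)*(g - 1)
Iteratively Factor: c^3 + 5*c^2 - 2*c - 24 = (c + 3)*(c^2 + 2*c - 8) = (c + 3)*(c + 4)*(c - 2)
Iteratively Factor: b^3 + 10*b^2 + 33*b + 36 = (b + 4)*(b^2 + 6*b + 9) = (b + 3)*(b + 4)*(b + 3)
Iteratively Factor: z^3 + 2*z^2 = (z)*(z^2 + 2*z) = z*(z + 2)*(z)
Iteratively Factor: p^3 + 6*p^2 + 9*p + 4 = (p + 1)*(p^2 + 5*p + 4) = (p + 1)^2*(p + 4)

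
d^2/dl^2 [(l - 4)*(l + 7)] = 2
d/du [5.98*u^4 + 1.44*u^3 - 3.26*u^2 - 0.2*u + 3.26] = 23.92*u^3 + 4.32*u^2 - 6.52*u - 0.2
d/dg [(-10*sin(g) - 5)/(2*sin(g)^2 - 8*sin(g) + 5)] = 10*(2*sin(g) - cos(2*g) - 8)*cos(g)/(-8*sin(g) - cos(2*g) + 6)^2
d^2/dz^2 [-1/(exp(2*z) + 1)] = 4*(1 - exp(2*z))*exp(2*z)/(exp(2*z) + 1)^3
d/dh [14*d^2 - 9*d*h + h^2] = -9*d + 2*h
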